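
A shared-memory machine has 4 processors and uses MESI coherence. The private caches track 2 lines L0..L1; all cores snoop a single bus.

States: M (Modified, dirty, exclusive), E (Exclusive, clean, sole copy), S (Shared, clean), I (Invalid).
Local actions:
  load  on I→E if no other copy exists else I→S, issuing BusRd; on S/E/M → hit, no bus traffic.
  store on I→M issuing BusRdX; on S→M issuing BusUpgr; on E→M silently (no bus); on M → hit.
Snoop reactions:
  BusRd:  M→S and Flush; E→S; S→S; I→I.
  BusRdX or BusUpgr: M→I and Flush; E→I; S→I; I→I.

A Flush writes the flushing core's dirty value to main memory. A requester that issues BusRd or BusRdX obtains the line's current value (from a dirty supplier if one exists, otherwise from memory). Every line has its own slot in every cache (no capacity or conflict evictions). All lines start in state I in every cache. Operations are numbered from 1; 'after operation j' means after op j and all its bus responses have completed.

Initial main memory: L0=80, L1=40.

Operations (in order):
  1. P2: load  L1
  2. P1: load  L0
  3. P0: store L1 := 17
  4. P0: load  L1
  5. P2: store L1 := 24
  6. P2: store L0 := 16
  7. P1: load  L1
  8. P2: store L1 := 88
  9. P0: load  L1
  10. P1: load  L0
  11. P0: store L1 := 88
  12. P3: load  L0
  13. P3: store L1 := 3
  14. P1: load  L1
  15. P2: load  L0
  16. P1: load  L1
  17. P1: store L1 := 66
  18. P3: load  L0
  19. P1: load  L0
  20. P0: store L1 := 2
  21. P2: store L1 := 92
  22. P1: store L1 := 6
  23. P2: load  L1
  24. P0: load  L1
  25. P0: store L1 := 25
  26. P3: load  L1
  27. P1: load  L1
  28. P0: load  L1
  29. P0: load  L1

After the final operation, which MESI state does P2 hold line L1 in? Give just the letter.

step 1: P2: load  L1  ⟶  IIEI  (L1)  txn=BusRd  M[L1]=40
step 2: P1: load  L0  ⟶  IEII  (L0)  txn=BusRd  M[L0]=80
step 3: P0: store L1 := 17  ⟶  MIII  (L1)  txn=BusRdX  M[L1]=40
step 4: P0: load  L1  ⟶  MIII  (L1)  txn=∅  M[L1]=40
step 5: P2: store L1 := 24  ⟶  IIMI  (L1)  txn=BusRdX+Flush  M[L1]=17
step 6: P2: store L0 := 16  ⟶  IIMI  (L0)  txn=BusRdX  M[L0]=80
step 7: P1: load  L1  ⟶  ISSI  (L1)  txn=BusRd+Flush  M[L1]=24
step 8: P2: store L1 := 88  ⟶  IIMI  (L1)  txn=BusUpgr  M[L1]=24
step 9: P0: load  L1  ⟶  SISI  (L1)  txn=BusRd+Flush  M[L1]=88
step 10: P1: load  L0  ⟶  ISSI  (L0)  txn=BusRd+Flush  M[L0]=16
step 11: P0: store L1 := 88  ⟶  MIII  (L1)  txn=BusUpgr  M[L1]=88
step 12: P3: load  L0  ⟶  ISSS  (L0)  txn=BusRd  M[L0]=16
step 13: P3: store L1 := 3  ⟶  IIIM  (L1)  txn=BusRdX+Flush  M[L1]=88
step 14: P1: load  L1  ⟶  ISIS  (L1)  txn=BusRd+Flush  M[L1]=3
step 15: P2: load  L0  ⟶  ISSS  (L0)  txn=∅  M[L0]=16
step 16: P1: load  L1  ⟶  ISIS  (L1)  txn=∅  M[L1]=3
step 17: P1: store L1 := 66  ⟶  IMII  (L1)  txn=BusUpgr  M[L1]=3
step 18: P3: load  L0  ⟶  ISSS  (L0)  txn=∅  M[L0]=16
step 19: P1: load  L0  ⟶  ISSS  (L0)  txn=∅  M[L0]=16
step 20: P0: store L1 := 2  ⟶  MIII  (L1)  txn=BusRdX+Flush  M[L1]=66
step 21: P2: store L1 := 92  ⟶  IIMI  (L1)  txn=BusRdX+Flush  M[L1]=2
step 22: P1: store L1 := 6  ⟶  IMII  (L1)  txn=BusRdX+Flush  M[L1]=92
step 23: P2: load  L1  ⟶  ISSI  (L1)  txn=BusRd+Flush  M[L1]=6
step 24: P0: load  L1  ⟶  SSSI  (L1)  txn=BusRd  M[L1]=6
step 25: P0: store L1 := 25  ⟶  MIII  (L1)  txn=BusUpgr  M[L1]=6
step 26: P3: load  L1  ⟶  SIIS  (L1)  txn=BusRd+Flush  M[L1]=25
step 27: P1: load  L1  ⟶  SSIS  (L1)  txn=BusRd  M[L1]=25
step 28: P0: load  L1  ⟶  SSIS  (L1)  txn=∅  M[L1]=25
step 29: P0: load  L1  ⟶  SSIS  (L1)  txn=∅  M[L1]=25

state = I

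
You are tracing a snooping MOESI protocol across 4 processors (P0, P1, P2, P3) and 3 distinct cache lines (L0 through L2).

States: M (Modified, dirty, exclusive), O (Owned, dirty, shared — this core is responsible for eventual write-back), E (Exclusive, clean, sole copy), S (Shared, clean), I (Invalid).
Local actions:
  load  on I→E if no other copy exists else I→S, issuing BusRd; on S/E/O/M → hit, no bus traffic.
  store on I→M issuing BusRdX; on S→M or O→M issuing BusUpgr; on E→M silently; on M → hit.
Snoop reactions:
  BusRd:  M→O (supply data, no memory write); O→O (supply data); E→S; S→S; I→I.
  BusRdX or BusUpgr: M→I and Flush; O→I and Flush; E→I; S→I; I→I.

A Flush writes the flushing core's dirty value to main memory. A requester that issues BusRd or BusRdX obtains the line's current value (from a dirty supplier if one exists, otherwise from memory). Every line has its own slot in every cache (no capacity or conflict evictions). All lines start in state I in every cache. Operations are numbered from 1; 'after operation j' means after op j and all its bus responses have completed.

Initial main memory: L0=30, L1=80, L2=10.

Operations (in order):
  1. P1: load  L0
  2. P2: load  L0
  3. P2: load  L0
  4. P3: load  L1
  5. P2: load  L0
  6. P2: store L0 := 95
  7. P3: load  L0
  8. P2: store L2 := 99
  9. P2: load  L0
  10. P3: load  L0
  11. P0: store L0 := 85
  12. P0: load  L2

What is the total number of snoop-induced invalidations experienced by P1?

invalidations = 1

step 1: P1: load  L0  ⟶  IEII  (L0)  txn=BusRd  M[L0]=30
step 2: P2: load  L0  ⟶  ISSI  (L0)  txn=BusRd  M[L0]=30
step 3: P2: load  L0  ⟶  ISSI  (L0)  txn=∅  M[L0]=30
step 4: P3: load  L1  ⟶  IIIE  (L1)  txn=BusRd  M[L1]=80
step 5: P2: load  L0  ⟶  ISSI  (L0)  txn=∅  M[L0]=30
step 6: P2: store L0 := 95  ⟶  IIMI  (L0)  txn=BusUpgr  M[L0]=30
step 7: P3: load  L0  ⟶  IIOS  (L0)  txn=BusRd  M[L0]=30
step 8: P2: store L2 := 99  ⟶  IIMI  (L2)  txn=BusRdX  M[L2]=10
step 9: P2: load  L0  ⟶  IIOS  (L0)  txn=∅  M[L0]=30
step 10: P3: load  L0  ⟶  IIOS  (L0)  txn=∅  M[L0]=30
step 11: P0: store L0 := 85  ⟶  MIII  (L0)  txn=BusRdX+Flush  M[L0]=95
step 12: P0: load  L2  ⟶  SIOI  (L2)  txn=BusRd  M[L2]=10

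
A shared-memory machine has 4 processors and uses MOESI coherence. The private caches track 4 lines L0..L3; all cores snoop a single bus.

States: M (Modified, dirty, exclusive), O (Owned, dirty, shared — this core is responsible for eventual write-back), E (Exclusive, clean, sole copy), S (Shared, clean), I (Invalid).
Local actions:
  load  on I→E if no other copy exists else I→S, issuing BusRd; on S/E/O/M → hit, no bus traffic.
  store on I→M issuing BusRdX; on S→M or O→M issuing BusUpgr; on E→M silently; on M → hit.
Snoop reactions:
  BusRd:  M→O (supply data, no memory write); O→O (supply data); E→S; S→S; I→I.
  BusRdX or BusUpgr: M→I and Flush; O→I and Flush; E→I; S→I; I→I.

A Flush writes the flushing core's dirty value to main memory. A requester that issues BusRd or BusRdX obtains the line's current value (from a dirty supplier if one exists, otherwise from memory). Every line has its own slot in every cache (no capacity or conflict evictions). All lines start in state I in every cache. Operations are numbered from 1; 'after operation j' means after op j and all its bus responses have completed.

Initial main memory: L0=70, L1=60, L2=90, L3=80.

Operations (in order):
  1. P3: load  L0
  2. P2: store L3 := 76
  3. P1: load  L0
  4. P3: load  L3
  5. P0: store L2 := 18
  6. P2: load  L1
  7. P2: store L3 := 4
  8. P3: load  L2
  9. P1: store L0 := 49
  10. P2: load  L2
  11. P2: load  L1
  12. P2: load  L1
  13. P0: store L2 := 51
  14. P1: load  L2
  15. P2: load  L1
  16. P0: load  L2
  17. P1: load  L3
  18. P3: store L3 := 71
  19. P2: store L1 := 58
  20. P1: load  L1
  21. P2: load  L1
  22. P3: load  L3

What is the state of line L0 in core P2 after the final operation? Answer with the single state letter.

[1] P3: load  L0 | P0:I, P1:I, P2:I, P3:E(70) | bus: BusRd
[2] P2: store L3 := 76 | P0:I, P1:I, P2:M(76), P3:I | bus: BusRdX
[3] P1: load  L0 | P0:I, P1:S(70), P2:I, P3:S(70) | bus: BusRd
[4] P3: load  L3 | P0:I, P1:I, P2:O(76), P3:S(76) | bus: BusRd
[5] P0: store L2 := 18 | P0:M(18), P1:I, P2:I, P3:I | bus: BusRdX
[6] P2: load  L1 | P0:I, P1:I, P2:E(60), P3:I | bus: BusRd
[7] P2: store L3 := 4 | P0:I, P1:I, P2:M(4), P3:I | bus: BusUpgr
[8] P3: load  L2 | P0:O(18), P1:I, P2:I, P3:S(18) | bus: BusRd
[9] P1: store L0 := 49 | P0:I, P1:M(49), P2:I, P3:I | bus: BusUpgr
[10] P2: load  L2 | P0:O(18), P1:I, P2:S(18), P3:S(18) | bus: BusRd
[11] P2: load  L1 | P0:I, P1:I, P2:E(60), P3:I | bus: none
[12] P2: load  L1 | P0:I, P1:I, P2:E(60), P3:I | bus: none
[13] P0: store L2 := 51 | P0:M(51), P1:I, P2:I, P3:I | bus: BusUpgr
[14] P1: load  L2 | P0:O(51), P1:S(51), P2:I, P3:I | bus: BusRd
[15] P2: load  L1 | P0:I, P1:I, P2:E(60), P3:I | bus: none
[16] P0: load  L2 | P0:O(51), P1:S(51), P2:I, P3:I | bus: none
[17] P1: load  L3 | P0:I, P1:S(4), P2:O(4), P3:I | bus: BusRd
[18] P3: store L3 := 71 | P0:I, P1:I, P2:I, P3:M(71) | bus: BusRdX,Flush
[19] P2: store L1 := 58 | P0:I, P1:I, P2:M(58), P3:I | bus: none
[20] P1: load  L1 | P0:I, P1:S(58), P2:O(58), P3:I | bus: BusRd
[21] P2: load  L1 | P0:I, P1:S(58), P2:O(58), P3:I | bus: none
[22] P3: load  L3 | P0:I, P1:I, P2:I, P3:M(71) | bus: none

state = I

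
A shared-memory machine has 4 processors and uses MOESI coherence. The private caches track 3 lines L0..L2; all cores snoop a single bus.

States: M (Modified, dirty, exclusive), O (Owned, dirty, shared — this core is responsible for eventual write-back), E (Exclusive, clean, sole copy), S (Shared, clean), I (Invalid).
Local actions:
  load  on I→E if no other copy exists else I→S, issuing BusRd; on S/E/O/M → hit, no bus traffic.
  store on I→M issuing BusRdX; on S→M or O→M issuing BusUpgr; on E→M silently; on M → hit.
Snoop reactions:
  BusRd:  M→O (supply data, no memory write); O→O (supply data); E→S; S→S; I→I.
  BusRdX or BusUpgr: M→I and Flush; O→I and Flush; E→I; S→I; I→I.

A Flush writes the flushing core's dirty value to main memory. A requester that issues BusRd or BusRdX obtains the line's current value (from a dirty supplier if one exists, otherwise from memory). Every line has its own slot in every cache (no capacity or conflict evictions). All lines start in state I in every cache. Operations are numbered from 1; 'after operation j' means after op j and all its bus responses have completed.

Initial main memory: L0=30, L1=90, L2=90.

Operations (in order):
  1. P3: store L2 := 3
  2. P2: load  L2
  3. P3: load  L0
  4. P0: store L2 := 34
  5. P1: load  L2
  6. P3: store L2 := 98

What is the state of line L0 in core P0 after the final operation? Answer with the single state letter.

state = I

  op1 P3: store L2 := 3 → I/I/I/M on L2; bus BusRdX; mem=90
  op2 P2: load  L2 → I/I/S/O on L2; bus BusRd; mem=90
  op3 P3: load  L0 → I/I/I/E on L0; bus BusRd; mem=30
  op4 P0: store L2 := 34 → M/I/I/I on L2; bus BusRdX Flush; mem=3
  op5 P1: load  L2 → O/S/I/I on L2; bus BusRd; mem=3
  op6 P3: store L2 := 98 → I/I/I/M on L2; bus BusRdX Flush; mem=34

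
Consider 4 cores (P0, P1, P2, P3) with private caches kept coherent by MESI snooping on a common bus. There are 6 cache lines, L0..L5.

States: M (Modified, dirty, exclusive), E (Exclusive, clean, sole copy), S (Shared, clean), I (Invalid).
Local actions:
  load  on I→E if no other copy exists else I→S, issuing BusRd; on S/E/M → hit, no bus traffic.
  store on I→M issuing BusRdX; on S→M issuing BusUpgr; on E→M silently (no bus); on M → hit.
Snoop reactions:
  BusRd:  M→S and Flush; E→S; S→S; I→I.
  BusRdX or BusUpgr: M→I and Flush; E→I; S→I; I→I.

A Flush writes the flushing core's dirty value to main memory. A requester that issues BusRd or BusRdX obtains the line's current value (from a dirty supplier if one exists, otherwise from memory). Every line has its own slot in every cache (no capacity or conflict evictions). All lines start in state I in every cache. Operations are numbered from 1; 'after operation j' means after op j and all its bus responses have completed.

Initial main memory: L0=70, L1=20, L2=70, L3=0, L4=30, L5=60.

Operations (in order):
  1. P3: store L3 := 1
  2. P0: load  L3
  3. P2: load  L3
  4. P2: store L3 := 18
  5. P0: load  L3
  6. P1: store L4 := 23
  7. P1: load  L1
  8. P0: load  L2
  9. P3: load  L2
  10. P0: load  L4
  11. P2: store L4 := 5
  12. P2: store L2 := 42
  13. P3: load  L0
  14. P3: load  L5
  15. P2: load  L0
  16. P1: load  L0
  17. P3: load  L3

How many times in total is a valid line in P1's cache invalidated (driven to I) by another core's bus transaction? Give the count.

1. P3: store L3 := 1  bus=[BusRdX]  L3: P0=I P1=I P2=I P3=M  mem[L3]=0
2. P0: load  L3  bus=[BusRd,Flush]  L3: P0=S P1=I P2=I P3=S  mem[L3]=1
3. P2: load  L3  bus=[BusRd]  L3: P0=S P1=I P2=S P3=S  mem[L3]=1
4. P2: store L3 := 18  bus=[BusUpgr]  L3: P0=I P1=I P2=M P3=I  mem[L3]=1
5. P0: load  L3  bus=[BusRd,Flush]  L3: P0=S P1=I P2=S P3=I  mem[L3]=18
6. P1: store L4 := 23  bus=[BusRdX]  L4: P0=I P1=M P2=I P3=I  mem[L4]=30
7. P1: load  L1  bus=[BusRd]  L1: P0=I P1=E P2=I P3=I  mem[L1]=20
8. P0: load  L2  bus=[BusRd]  L2: P0=E P1=I P2=I P3=I  mem[L2]=70
9. P3: load  L2  bus=[BusRd]  L2: P0=S P1=I P2=I P3=S  mem[L2]=70
10. P0: load  L4  bus=[BusRd,Flush]  L4: P0=S P1=S P2=I P3=I  mem[L4]=23
11. P2: store L4 := 5  bus=[BusRdX]  L4: P0=I P1=I P2=M P3=I  mem[L4]=23
12. P2: store L2 := 42  bus=[BusRdX]  L2: P0=I P1=I P2=M P3=I  mem[L2]=70
13. P3: load  L0  bus=[BusRd]  L0: P0=I P1=I P2=I P3=E  mem[L0]=70
14. P3: load  L5  bus=[BusRd]  L5: P0=I P1=I P2=I P3=E  mem[L5]=60
15. P2: load  L0  bus=[BusRd]  L0: P0=I P1=I P2=S P3=S  mem[L0]=70
16. P1: load  L0  bus=[BusRd]  L0: P0=I P1=S P2=S P3=S  mem[L0]=70
17. P3: load  L3  bus=[BusRd]  L3: P0=S P1=I P2=S P3=S  mem[L3]=18

invalidations = 1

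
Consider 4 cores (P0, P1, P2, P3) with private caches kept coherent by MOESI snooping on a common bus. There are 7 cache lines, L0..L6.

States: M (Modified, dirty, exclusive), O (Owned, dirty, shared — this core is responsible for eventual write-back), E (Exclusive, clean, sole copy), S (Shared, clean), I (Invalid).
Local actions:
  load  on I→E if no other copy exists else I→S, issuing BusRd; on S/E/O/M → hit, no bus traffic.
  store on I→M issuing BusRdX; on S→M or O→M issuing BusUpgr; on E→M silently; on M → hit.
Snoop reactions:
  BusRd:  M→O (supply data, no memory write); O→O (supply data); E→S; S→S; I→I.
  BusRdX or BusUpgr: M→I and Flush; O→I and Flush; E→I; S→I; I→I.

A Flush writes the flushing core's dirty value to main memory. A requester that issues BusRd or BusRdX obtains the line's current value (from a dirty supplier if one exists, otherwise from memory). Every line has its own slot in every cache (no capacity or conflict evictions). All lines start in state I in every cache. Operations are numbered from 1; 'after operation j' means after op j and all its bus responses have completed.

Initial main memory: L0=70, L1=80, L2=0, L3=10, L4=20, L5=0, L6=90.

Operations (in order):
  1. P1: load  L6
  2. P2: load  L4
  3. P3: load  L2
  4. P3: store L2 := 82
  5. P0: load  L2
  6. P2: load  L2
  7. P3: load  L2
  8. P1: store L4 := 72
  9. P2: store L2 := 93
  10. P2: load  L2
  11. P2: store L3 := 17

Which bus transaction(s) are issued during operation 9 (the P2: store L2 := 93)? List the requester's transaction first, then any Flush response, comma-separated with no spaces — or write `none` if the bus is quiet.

step 1: P1: load  L6  ⟶  IEII  (L6)  txn=BusRd  M[L6]=90
step 2: P2: load  L4  ⟶  IIEI  (L4)  txn=BusRd  M[L4]=20
step 3: P3: load  L2  ⟶  IIIE  (L2)  txn=BusRd  M[L2]=0
step 4: P3: store L2 := 82  ⟶  IIIM  (L2)  txn=∅  M[L2]=0
step 5: P0: load  L2  ⟶  SIIO  (L2)  txn=BusRd  M[L2]=0
step 6: P2: load  L2  ⟶  SISO  (L2)  txn=BusRd  M[L2]=0
step 7: P3: load  L2  ⟶  SISO  (L2)  txn=∅  M[L2]=0
step 8: P1: store L4 := 72  ⟶  IMII  (L4)  txn=BusRdX  M[L4]=20
step 9: P2: store L2 := 93  ⟶  IIMI  (L2)  txn=BusUpgr+Flush  M[L2]=82
step 10: P2: load  L2  ⟶  IIMI  (L2)  txn=∅  M[L2]=82
step 11: P2: store L3 := 17  ⟶  IIMI  (L3)  txn=BusRdX  M[L3]=10

bus = BusUpgr,Flush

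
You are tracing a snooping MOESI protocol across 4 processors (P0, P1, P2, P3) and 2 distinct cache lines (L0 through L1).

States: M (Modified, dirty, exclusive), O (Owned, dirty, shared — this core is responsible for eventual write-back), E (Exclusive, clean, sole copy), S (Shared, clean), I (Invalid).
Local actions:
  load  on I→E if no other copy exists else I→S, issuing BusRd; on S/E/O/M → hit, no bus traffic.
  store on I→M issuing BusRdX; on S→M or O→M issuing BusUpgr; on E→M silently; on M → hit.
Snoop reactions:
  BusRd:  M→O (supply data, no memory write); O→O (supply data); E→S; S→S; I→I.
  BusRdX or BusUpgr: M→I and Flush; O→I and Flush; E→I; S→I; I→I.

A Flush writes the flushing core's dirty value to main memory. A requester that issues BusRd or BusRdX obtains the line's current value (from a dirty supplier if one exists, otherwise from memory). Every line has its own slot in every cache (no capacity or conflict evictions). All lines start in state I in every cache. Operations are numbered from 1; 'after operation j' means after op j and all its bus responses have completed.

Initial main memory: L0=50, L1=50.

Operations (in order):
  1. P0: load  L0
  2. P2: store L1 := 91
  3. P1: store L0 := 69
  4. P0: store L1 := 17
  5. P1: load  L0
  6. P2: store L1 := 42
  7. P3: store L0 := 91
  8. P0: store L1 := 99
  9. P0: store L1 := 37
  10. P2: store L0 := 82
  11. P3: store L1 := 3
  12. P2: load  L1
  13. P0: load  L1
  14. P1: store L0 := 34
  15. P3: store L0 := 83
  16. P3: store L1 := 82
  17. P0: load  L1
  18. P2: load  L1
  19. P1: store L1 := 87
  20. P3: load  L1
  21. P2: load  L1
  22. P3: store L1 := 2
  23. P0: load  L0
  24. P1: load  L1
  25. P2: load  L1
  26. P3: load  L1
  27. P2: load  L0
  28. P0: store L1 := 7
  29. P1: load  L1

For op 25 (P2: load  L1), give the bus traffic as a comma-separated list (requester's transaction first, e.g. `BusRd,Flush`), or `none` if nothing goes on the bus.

bus = BusRd

1. P0: load  L0  bus=[BusRd]  L0: P0=E P1=I P2=I P3=I  mem[L0]=50
2. P2: store L1 := 91  bus=[BusRdX]  L1: P0=I P1=I P2=M P3=I  mem[L1]=50
3. P1: store L0 := 69  bus=[BusRdX]  L0: P0=I P1=M P2=I P3=I  mem[L0]=50
4. P0: store L1 := 17  bus=[BusRdX,Flush]  L1: P0=M P1=I P2=I P3=I  mem[L1]=91
5. P1: load  L0  bus=[-]  L0: P0=I P1=M P2=I P3=I  mem[L0]=50
6. P2: store L1 := 42  bus=[BusRdX,Flush]  L1: P0=I P1=I P2=M P3=I  mem[L1]=17
7. P3: store L0 := 91  bus=[BusRdX,Flush]  L0: P0=I P1=I P2=I P3=M  mem[L0]=69
8. P0: store L1 := 99  bus=[BusRdX,Flush]  L1: P0=M P1=I P2=I P3=I  mem[L1]=42
9. P0: store L1 := 37  bus=[-]  L1: P0=M P1=I P2=I P3=I  mem[L1]=42
10. P2: store L0 := 82  bus=[BusRdX,Flush]  L0: P0=I P1=I P2=M P3=I  mem[L0]=91
11. P3: store L1 := 3  bus=[BusRdX,Flush]  L1: P0=I P1=I P2=I P3=M  mem[L1]=37
12. P2: load  L1  bus=[BusRd]  L1: P0=I P1=I P2=S P3=O  mem[L1]=37
13. P0: load  L1  bus=[BusRd]  L1: P0=S P1=I P2=S P3=O  mem[L1]=37
14. P1: store L0 := 34  bus=[BusRdX,Flush]  L0: P0=I P1=M P2=I P3=I  mem[L0]=82
15. P3: store L0 := 83  bus=[BusRdX,Flush]  L0: P0=I P1=I P2=I P3=M  mem[L0]=34
16. P3: store L1 := 82  bus=[BusUpgr]  L1: P0=I P1=I P2=I P3=M  mem[L1]=37
17. P0: load  L1  bus=[BusRd]  L1: P0=S P1=I P2=I P3=O  mem[L1]=37
18. P2: load  L1  bus=[BusRd]  L1: P0=S P1=I P2=S P3=O  mem[L1]=37
19. P1: store L1 := 87  bus=[BusRdX,Flush]  L1: P0=I P1=M P2=I P3=I  mem[L1]=82
20. P3: load  L1  bus=[BusRd]  L1: P0=I P1=O P2=I P3=S  mem[L1]=82
21. P2: load  L1  bus=[BusRd]  L1: P0=I P1=O P2=S P3=S  mem[L1]=82
22. P3: store L1 := 2  bus=[BusUpgr,Flush]  L1: P0=I P1=I P2=I P3=M  mem[L1]=87
23. P0: load  L0  bus=[BusRd]  L0: P0=S P1=I P2=I P3=O  mem[L0]=34
24. P1: load  L1  bus=[BusRd]  L1: P0=I P1=S P2=I P3=O  mem[L1]=87
25. P2: load  L1  bus=[BusRd]  L1: P0=I P1=S P2=S P3=O  mem[L1]=87
26. P3: load  L1  bus=[-]  L1: P0=I P1=S P2=S P3=O  mem[L1]=87
27. P2: load  L0  bus=[BusRd]  L0: P0=S P1=I P2=S P3=O  mem[L0]=34
28. P0: store L1 := 7  bus=[BusRdX,Flush]  L1: P0=M P1=I P2=I P3=I  mem[L1]=2
29. P1: load  L1  bus=[BusRd]  L1: P0=O P1=S P2=I P3=I  mem[L1]=2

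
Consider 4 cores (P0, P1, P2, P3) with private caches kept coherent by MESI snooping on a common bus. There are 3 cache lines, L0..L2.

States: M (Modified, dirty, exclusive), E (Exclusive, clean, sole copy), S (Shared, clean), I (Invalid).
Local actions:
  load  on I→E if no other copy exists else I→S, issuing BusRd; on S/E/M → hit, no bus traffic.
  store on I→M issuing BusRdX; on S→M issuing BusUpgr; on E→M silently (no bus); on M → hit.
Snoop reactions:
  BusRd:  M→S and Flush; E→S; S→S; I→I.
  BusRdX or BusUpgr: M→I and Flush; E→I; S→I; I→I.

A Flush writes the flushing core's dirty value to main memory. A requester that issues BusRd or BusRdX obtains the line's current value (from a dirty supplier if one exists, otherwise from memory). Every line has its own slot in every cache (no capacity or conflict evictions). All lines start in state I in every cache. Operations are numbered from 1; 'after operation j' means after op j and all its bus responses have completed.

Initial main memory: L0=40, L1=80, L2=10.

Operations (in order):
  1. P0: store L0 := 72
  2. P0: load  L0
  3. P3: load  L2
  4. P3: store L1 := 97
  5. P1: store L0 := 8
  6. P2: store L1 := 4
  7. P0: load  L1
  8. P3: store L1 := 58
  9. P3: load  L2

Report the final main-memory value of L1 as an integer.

memory[L1] = 4

[1] P0: store L0 := 72 | P0:M(72), P1:I, P2:I, P3:I | bus: BusRdX
[2] P0: load  L0 | P0:M(72), P1:I, P2:I, P3:I | bus: none
[3] P3: load  L2 | P0:I, P1:I, P2:I, P3:E(10) | bus: BusRd
[4] P3: store L1 := 97 | P0:I, P1:I, P2:I, P3:M(97) | bus: BusRdX
[5] P1: store L0 := 8 | P0:I, P1:M(8), P2:I, P3:I | bus: BusRdX,Flush
[6] P2: store L1 := 4 | P0:I, P1:I, P2:M(4), P3:I | bus: BusRdX,Flush
[7] P0: load  L1 | P0:S(4), P1:I, P2:S(4), P3:I | bus: BusRd,Flush
[8] P3: store L1 := 58 | P0:I, P1:I, P2:I, P3:M(58) | bus: BusRdX
[9] P3: load  L2 | P0:I, P1:I, P2:I, P3:E(10) | bus: none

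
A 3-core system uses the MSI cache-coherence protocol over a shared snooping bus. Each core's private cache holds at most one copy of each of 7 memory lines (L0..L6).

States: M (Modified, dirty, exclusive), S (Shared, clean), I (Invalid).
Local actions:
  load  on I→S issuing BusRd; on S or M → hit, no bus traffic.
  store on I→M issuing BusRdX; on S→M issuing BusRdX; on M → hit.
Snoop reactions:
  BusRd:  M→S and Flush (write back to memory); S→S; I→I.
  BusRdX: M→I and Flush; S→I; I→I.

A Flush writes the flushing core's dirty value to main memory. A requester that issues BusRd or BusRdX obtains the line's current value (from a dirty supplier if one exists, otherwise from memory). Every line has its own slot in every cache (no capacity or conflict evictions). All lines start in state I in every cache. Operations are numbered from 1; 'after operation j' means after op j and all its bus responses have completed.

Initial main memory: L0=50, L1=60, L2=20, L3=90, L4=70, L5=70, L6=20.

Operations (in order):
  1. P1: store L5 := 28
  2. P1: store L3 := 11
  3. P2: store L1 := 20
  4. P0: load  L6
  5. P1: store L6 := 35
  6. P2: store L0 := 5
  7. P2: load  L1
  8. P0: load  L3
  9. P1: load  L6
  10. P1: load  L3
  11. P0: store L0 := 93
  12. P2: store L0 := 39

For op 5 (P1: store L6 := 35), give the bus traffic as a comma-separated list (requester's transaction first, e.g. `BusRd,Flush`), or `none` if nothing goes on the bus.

bus = BusRdX

[1] P1: store L5 := 28 | P0:I, P1:M(28), P2:I | bus: BusRdX
[2] P1: store L3 := 11 | P0:I, P1:M(11), P2:I | bus: BusRdX
[3] P2: store L1 := 20 | P0:I, P1:I, P2:M(20) | bus: BusRdX
[4] P0: load  L6 | P0:S(20), P1:I, P2:I | bus: BusRd
[5] P1: store L6 := 35 | P0:I, P1:M(35), P2:I | bus: BusRdX
[6] P2: store L0 := 5 | P0:I, P1:I, P2:M(5) | bus: BusRdX
[7] P2: load  L1 | P0:I, P1:I, P2:M(20) | bus: none
[8] P0: load  L3 | P0:S(11), P1:S(11), P2:I | bus: BusRd,Flush
[9] P1: load  L6 | P0:I, P1:M(35), P2:I | bus: none
[10] P1: load  L3 | P0:S(11), P1:S(11), P2:I | bus: none
[11] P0: store L0 := 93 | P0:M(93), P1:I, P2:I | bus: BusRdX,Flush
[12] P2: store L0 := 39 | P0:I, P1:I, P2:M(39) | bus: BusRdX,Flush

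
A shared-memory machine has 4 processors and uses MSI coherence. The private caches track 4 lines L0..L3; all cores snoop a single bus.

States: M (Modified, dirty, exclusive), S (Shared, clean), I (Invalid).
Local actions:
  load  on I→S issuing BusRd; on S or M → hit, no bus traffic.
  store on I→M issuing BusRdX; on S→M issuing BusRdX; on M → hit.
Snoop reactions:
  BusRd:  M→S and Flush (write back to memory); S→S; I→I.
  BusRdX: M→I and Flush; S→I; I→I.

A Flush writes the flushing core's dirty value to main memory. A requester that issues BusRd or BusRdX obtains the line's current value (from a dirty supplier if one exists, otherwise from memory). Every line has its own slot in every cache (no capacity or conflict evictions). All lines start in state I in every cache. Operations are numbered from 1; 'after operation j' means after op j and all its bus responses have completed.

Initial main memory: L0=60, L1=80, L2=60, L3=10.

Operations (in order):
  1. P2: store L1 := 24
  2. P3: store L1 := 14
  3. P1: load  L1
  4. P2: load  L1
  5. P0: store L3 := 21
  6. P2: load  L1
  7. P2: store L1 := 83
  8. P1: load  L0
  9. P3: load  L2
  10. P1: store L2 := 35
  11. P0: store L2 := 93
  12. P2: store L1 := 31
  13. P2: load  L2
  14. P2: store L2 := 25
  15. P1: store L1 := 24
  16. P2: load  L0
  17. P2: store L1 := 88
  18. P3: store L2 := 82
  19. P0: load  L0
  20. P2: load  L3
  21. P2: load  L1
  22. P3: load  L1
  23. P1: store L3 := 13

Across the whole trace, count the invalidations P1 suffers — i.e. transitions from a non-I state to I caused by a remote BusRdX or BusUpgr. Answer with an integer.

invalidations = 3

1. P2: store L1 := 24  bus=[BusRdX]  L1: P0=I P1=I P2=M P3=I  mem[L1]=80
2. P3: store L1 := 14  bus=[BusRdX,Flush]  L1: P0=I P1=I P2=I P3=M  mem[L1]=24
3. P1: load  L1  bus=[BusRd,Flush]  L1: P0=I P1=S P2=I P3=S  mem[L1]=14
4. P2: load  L1  bus=[BusRd]  L1: P0=I P1=S P2=S P3=S  mem[L1]=14
5. P0: store L3 := 21  bus=[BusRdX]  L3: P0=M P1=I P2=I P3=I  mem[L3]=10
6. P2: load  L1  bus=[-]  L1: P0=I P1=S P2=S P3=S  mem[L1]=14
7. P2: store L1 := 83  bus=[BusRdX]  L1: P0=I P1=I P2=M P3=I  mem[L1]=14
8. P1: load  L0  bus=[BusRd]  L0: P0=I P1=S P2=I P3=I  mem[L0]=60
9. P3: load  L2  bus=[BusRd]  L2: P0=I P1=I P2=I P3=S  mem[L2]=60
10. P1: store L2 := 35  bus=[BusRdX]  L2: P0=I P1=M P2=I P3=I  mem[L2]=60
11. P0: store L2 := 93  bus=[BusRdX,Flush]  L2: P0=M P1=I P2=I P3=I  mem[L2]=35
12. P2: store L1 := 31  bus=[-]  L1: P0=I P1=I P2=M P3=I  mem[L1]=14
13. P2: load  L2  bus=[BusRd,Flush]  L2: P0=S P1=I P2=S P3=I  mem[L2]=93
14. P2: store L2 := 25  bus=[BusRdX]  L2: P0=I P1=I P2=M P3=I  mem[L2]=93
15. P1: store L1 := 24  bus=[BusRdX,Flush]  L1: P0=I P1=M P2=I P3=I  mem[L1]=31
16. P2: load  L0  bus=[BusRd]  L0: P0=I P1=S P2=S P3=I  mem[L0]=60
17. P2: store L1 := 88  bus=[BusRdX,Flush]  L1: P0=I P1=I P2=M P3=I  mem[L1]=24
18. P3: store L2 := 82  bus=[BusRdX,Flush]  L2: P0=I P1=I P2=I P3=M  mem[L2]=25
19. P0: load  L0  bus=[BusRd]  L0: P0=S P1=S P2=S P3=I  mem[L0]=60
20. P2: load  L3  bus=[BusRd,Flush]  L3: P0=S P1=I P2=S P3=I  mem[L3]=21
21. P2: load  L1  bus=[-]  L1: P0=I P1=I P2=M P3=I  mem[L1]=24
22. P3: load  L1  bus=[BusRd,Flush]  L1: P0=I P1=I P2=S P3=S  mem[L1]=88
23. P1: store L3 := 13  bus=[BusRdX]  L3: P0=I P1=M P2=I P3=I  mem[L3]=21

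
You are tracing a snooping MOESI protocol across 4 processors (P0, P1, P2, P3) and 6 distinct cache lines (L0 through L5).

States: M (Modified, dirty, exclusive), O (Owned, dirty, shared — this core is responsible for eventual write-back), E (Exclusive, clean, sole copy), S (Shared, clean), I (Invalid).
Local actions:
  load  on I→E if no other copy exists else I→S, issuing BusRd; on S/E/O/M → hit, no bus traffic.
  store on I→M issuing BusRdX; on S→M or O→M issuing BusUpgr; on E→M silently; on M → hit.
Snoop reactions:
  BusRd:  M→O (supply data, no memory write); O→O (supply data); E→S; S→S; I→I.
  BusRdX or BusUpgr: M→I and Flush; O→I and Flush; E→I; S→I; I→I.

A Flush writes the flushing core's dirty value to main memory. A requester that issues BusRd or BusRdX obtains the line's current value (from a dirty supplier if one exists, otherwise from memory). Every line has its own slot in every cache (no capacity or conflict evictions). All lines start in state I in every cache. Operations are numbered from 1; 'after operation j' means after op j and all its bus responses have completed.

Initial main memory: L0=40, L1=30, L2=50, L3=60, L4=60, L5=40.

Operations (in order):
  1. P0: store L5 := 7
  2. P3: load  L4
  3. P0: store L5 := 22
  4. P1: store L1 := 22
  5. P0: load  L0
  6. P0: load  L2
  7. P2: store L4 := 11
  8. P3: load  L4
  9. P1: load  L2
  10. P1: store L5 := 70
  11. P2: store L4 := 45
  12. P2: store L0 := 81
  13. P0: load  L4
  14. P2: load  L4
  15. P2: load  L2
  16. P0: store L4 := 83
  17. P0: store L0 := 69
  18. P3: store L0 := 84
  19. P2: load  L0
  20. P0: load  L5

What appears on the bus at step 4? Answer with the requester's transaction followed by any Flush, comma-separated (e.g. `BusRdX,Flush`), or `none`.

step 1: P0: store L5 := 7  ⟶  MIII  (L5)  txn=BusRdX  M[L5]=40
step 2: P3: load  L4  ⟶  IIIE  (L4)  txn=BusRd  M[L4]=60
step 3: P0: store L5 := 22  ⟶  MIII  (L5)  txn=∅  M[L5]=40
step 4: P1: store L1 := 22  ⟶  IMII  (L1)  txn=BusRdX  M[L1]=30
step 5: P0: load  L0  ⟶  EIII  (L0)  txn=BusRd  M[L0]=40
step 6: P0: load  L2  ⟶  EIII  (L2)  txn=BusRd  M[L2]=50
step 7: P2: store L4 := 11  ⟶  IIMI  (L4)  txn=BusRdX  M[L4]=60
step 8: P3: load  L4  ⟶  IIOS  (L4)  txn=BusRd  M[L4]=60
step 9: P1: load  L2  ⟶  SSII  (L2)  txn=BusRd  M[L2]=50
step 10: P1: store L5 := 70  ⟶  IMII  (L5)  txn=BusRdX+Flush  M[L5]=22
step 11: P2: store L4 := 45  ⟶  IIMI  (L4)  txn=BusUpgr  M[L4]=60
step 12: P2: store L0 := 81  ⟶  IIMI  (L0)  txn=BusRdX  M[L0]=40
step 13: P0: load  L4  ⟶  SIOI  (L4)  txn=BusRd  M[L4]=60
step 14: P2: load  L4  ⟶  SIOI  (L4)  txn=∅  M[L4]=60
step 15: P2: load  L2  ⟶  SSSI  (L2)  txn=BusRd  M[L2]=50
step 16: P0: store L4 := 83  ⟶  MIII  (L4)  txn=BusUpgr+Flush  M[L4]=45
step 17: P0: store L0 := 69  ⟶  MIII  (L0)  txn=BusRdX+Flush  M[L0]=81
step 18: P3: store L0 := 84  ⟶  IIIM  (L0)  txn=BusRdX+Flush  M[L0]=69
step 19: P2: load  L0  ⟶  IISO  (L0)  txn=BusRd  M[L0]=69
step 20: P0: load  L5  ⟶  SOII  (L5)  txn=BusRd  M[L5]=22

bus = BusRdX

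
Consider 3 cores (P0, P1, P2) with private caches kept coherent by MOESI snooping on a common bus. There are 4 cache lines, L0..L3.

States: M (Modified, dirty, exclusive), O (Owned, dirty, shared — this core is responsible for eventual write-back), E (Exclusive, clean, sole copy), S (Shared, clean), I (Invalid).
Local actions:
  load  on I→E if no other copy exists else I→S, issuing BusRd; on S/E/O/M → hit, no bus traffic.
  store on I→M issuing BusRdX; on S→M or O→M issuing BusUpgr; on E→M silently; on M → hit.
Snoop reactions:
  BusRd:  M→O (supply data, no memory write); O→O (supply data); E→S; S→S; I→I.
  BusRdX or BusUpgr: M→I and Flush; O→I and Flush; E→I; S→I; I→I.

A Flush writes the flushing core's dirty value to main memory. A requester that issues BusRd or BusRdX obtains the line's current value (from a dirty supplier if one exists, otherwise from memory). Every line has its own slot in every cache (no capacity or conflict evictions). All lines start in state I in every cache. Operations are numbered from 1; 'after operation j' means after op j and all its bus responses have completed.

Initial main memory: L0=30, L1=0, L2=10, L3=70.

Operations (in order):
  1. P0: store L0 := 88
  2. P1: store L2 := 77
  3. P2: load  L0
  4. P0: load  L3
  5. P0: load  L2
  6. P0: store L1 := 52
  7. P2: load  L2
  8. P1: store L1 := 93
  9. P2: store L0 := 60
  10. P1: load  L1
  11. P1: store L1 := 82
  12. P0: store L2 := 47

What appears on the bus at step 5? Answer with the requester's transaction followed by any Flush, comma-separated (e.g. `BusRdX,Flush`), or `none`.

bus = BusRd

[1] P0: store L0 := 88 | P0:M(88), P1:I, P2:I | bus: BusRdX
[2] P1: store L2 := 77 | P0:I, P1:M(77), P2:I | bus: BusRdX
[3] P2: load  L0 | P0:O(88), P1:I, P2:S(88) | bus: BusRd
[4] P0: load  L3 | P0:E(70), P1:I, P2:I | bus: BusRd
[5] P0: load  L2 | P0:S(77), P1:O(77), P2:I | bus: BusRd
[6] P0: store L1 := 52 | P0:M(52), P1:I, P2:I | bus: BusRdX
[7] P2: load  L2 | P0:S(77), P1:O(77), P2:S(77) | bus: BusRd
[8] P1: store L1 := 93 | P0:I, P1:M(93), P2:I | bus: BusRdX,Flush
[9] P2: store L0 := 60 | P0:I, P1:I, P2:M(60) | bus: BusUpgr,Flush
[10] P1: load  L1 | P0:I, P1:M(93), P2:I | bus: none
[11] P1: store L1 := 82 | P0:I, P1:M(82), P2:I | bus: none
[12] P0: store L2 := 47 | P0:M(47), P1:I, P2:I | bus: BusUpgr,Flush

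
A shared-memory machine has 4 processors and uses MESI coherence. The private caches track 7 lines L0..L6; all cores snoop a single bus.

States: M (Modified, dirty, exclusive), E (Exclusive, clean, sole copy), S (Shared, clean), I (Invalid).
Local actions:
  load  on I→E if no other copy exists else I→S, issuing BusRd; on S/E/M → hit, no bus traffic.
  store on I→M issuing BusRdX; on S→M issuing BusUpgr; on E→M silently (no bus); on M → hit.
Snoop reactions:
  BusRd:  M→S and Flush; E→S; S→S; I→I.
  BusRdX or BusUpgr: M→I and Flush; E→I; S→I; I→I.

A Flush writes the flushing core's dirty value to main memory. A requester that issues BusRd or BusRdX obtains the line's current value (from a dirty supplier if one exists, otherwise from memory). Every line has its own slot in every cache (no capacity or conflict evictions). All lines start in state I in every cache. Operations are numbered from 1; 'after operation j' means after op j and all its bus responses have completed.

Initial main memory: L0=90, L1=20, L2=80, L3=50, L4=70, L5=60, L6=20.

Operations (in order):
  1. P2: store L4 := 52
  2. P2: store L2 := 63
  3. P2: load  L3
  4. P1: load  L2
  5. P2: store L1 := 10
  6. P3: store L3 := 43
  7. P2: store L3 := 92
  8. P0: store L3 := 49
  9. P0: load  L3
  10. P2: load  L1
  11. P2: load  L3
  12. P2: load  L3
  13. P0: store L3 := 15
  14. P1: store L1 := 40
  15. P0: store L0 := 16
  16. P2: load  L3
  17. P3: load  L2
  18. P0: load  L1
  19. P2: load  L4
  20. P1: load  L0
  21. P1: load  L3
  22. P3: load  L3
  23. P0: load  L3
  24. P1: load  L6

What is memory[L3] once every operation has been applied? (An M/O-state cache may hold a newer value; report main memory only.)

  op1 P2: store L4 := 52 → I/I/M/I on L4; bus BusRdX; mem=70
  op2 P2: store L2 := 63 → I/I/M/I on L2; bus BusRdX; mem=80
  op3 P2: load  L3 → I/I/E/I on L3; bus BusRd; mem=50
  op4 P1: load  L2 → I/S/S/I on L2; bus BusRd Flush; mem=63
  op5 P2: store L1 := 10 → I/I/M/I on L1; bus BusRdX; mem=20
  op6 P3: store L3 := 43 → I/I/I/M on L3; bus BusRdX; mem=50
  op7 P2: store L3 := 92 → I/I/M/I on L3; bus BusRdX Flush; mem=43
  op8 P0: store L3 := 49 → M/I/I/I on L3; bus BusRdX Flush; mem=92
  op9 P0: load  L3 → M/I/I/I on L3; bus (none); mem=92
  op10 P2: load  L1 → I/I/M/I on L1; bus (none); mem=20
  op11 P2: load  L3 → S/I/S/I on L3; bus BusRd Flush; mem=49
  op12 P2: load  L3 → S/I/S/I on L3; bus (none); mem=49
  op13 P0: store L3 := 15 → M/I/I/I on L3; bus BusUpgr; mem=49
  op14 P1: store L1 := 40 → I/M/I/I on L1; bus BusRdX Flush; mem=10
  op15 P0: store L0 := 16 → M/I/I/I on L0; bus BusRdX; mem=90
  op16 P2: load  L3 → S/I/S/I on L3; bus BusRd Flush; mem=15
  op17 P3: load  L2 → I/S/S/S on L2; bus BusRd; mem=63
  op18 P0: load  L1 → S/S/I/I on L1; bus BusRd Flush; mem=40
  op19 P2: load  L4 → I/I/M/I on L4; bus (none); mem=70
  op20 P1: load  L0 → S/S/I/I on L0; bus BusRd Flush; mem=16
  op21 P1: load  L3 → S/S/S/I on L3; bus BusRd; mem=15
  op22 P3: load  L3 → S/S/S/S on L3; bus BusRd; mem=15
  op23 P0: load  L3 → S/S/S/S on L3; bus (none); mem=15
  op24 P1: load  L6 → I/E/I/I on L6; bus BusRd; mem=20

memory[L3] = 15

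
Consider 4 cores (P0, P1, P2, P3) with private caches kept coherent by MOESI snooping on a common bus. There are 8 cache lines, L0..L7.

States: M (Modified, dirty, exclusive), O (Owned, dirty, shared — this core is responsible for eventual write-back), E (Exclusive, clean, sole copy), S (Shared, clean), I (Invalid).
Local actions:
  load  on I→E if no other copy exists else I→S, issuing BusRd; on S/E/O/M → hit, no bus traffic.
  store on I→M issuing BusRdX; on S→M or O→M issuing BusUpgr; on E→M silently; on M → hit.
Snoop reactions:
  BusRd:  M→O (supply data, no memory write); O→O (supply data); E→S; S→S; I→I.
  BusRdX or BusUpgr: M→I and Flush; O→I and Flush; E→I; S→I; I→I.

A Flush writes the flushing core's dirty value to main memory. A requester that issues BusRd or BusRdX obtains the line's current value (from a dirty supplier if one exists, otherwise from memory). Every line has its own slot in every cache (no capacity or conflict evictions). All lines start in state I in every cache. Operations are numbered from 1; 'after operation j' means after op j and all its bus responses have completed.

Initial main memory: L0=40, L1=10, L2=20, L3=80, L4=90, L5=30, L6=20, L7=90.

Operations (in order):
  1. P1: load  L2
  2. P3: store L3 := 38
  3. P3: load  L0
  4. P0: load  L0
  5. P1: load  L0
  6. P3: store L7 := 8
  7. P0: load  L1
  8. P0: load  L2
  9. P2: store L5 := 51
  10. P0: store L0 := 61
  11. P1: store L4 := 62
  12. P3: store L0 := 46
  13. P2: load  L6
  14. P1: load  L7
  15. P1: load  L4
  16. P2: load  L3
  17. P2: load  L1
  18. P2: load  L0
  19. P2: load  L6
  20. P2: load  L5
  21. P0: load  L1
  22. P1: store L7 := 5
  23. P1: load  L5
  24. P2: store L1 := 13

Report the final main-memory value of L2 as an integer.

step 1: P1: load  L2  ⟶  IEII  (L2)  txn=BusRd  M[L2]=20
step 2: P3: store L3 := 38  ⟶  IIIM  (L3)  txn=BusRdX  M[L3]=80
step 3: P3: load  L0  ⟶  IIIE  (L0)  txn=BusRd  M[L0]=40
step 4: P0: load  L0  ⟶  SIIS  (L0)  txn=BusRd  M[L0]=40
step 5: P1: load  L0  ⟶  SSIS  (L0)  txn=BusRd  M[L0]=40
step 6: P3: store L7 := 8  ⟶  IIIM  (L7)  txn=BusRdX  M[L7]=90
step 7: P0: load  L1  ⟶  EIII  (L1)  txn=BusRd  M[L1]=10
step 8: P0: load  L2  ⟶  SSII  (L2)  txn=BusRd  M[L2]=20
step 9: P2: store L5 := 51  ⟶  IIMI  (L5)  txn=BusRdX  M[L5]=30
step 10: P0: store L0 := 61  ⟶  MIII  (L0)  txn=BusUpgr  M[L0]=40
step 11: P1: store L4 := 62  ⟶  IMII  (L4)  txn=BusRdX  M[L4]=90
step 12: P3: store L0 := 46  ⟶  IIIM  (L0)  txn=BusRdX+Flush  M[L0]=61
step 13: P2: load  L6  ⟶  IIEI  (L6)  txn=BusRd  M[L6]=20
step 14: P1: load  L7  ⟶  ISIO  (L7)  txn=BusRd  M[L7]=90
step 15: P1: load  L4  ⟶  IMII  (L4)  txn=∅  M[L4]=90
step 16: P2: load  L3  ⟶  IISO  (L3)  txn=BusRd  M[L3]=80
step 17: P2: load  L1  ⟶  SISI  (L1)  txn=BusRd  M[L1]=10
step 18: P2: load  L0  ⟶  IISO  (L0)  txn=BusRd  M[L0]=61
step 19: P2: load  L6  ⟶  IIEI  (L6)  txn=∅  M[L6]=20
step 20: P2: load  L5  ⟶  IIMI  (L5)  txn=∅  M[L5]=30
step 21: P0: load  L1  ⟶  SISI  (L1)  txn=∅  M[L1]=10
step 22: P1: store L7 := 5  ⟶  IMII  (L7)  txn=BusUpgr+Flush  M[L7]=8
step 23: P1: load  L5  ⟶  ISOI  (L5)  txn=BusRd  M[L5]=30
step 24: P2: store L1 := 13  ⟶  IIMI  (L1)  txn=BusUpgr  M[L1]=10

memory[L2] = 20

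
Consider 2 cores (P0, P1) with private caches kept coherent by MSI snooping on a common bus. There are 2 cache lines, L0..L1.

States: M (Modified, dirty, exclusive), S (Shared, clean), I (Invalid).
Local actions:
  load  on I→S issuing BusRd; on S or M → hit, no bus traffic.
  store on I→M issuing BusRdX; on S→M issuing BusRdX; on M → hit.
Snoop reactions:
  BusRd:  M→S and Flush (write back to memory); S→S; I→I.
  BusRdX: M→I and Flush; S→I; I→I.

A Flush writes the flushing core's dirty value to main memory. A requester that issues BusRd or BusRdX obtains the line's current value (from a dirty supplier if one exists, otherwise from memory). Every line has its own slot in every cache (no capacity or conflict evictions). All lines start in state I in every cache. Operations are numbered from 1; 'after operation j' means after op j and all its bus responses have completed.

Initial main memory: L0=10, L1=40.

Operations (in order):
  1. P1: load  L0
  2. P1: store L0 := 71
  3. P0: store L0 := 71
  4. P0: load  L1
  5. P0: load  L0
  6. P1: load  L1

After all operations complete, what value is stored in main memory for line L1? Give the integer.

memory[L1] = 40

1. P1: load  L0  bus=[BusRd]  L0: P0=I P1=S  mem[L0]=10
2. P1: store L0 := 71  bus=[BusRdX]  L0: P0=I P1=M  mem[L0]=10
3. P0: store L0 := 71  bus=[BusRdX,Flush]  L0: P0=M P1=I  mem[L0]=71
4. P0: load  L1  bus=[BusRd]  L1: P0=S P1=I  mem[L1]=40
5. P0: load  L0  bus=[-]  L0: P0=M P1=I  mem[L0]=71
6. P1: load  L1  bus=[BusRd]  L1: P0=S P1=S  mem[L1]=40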